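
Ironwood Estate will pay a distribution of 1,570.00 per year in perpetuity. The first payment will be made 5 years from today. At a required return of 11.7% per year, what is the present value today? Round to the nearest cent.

Value at end of year 4: C / r = 1,570.00 / 0.117 = 13,418.8034
Discount to today: PV = 13,418.8034 / (1 + 0.117)^4 = 13,418.8034 / 1.556728 = 8,619.88

8619.88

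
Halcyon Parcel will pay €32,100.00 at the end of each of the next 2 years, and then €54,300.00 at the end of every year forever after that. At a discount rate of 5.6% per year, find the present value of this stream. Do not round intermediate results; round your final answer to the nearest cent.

PV of 2-year annuity: €32,100.00 × [1 − (1+0.056)^−2] / 0.056 = 59183.45386
Perpetuity value at year 2: €54,300.00 / 0.056 = 969642.85714
PV of perpetuity: 969642.85714 / (1+0.056)^2 = 869528.79034
Total PV = 59183.45386 + 869528.79034 = 928712.24420

€928712.24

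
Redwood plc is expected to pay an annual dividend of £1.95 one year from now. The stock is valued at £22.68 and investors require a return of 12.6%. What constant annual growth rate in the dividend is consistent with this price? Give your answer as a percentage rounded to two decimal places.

4.00%

P = D₁/(r−g) ⇒ g = r − D₁/P = 0.126 − £1.95/£22.68 = 0.040021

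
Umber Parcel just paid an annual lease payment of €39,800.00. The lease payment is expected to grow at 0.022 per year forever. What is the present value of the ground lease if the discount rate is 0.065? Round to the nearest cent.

D₁ = D₀ × (1 + g) = €39,800.00 × 1.022 = €40,675.6000
Growing perpetuity: P = D₁ / (r − g) = €40,675.6000 / (0.065 − 0.022) = €945,944.19

€945944.19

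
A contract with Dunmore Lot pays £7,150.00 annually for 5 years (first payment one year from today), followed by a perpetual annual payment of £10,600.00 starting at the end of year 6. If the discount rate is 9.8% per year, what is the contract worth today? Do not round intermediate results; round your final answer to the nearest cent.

PV of 5-year annuity: £7,150.00 × [1 − (1+0.098)^−5] / 0.098 = 27243.17931
Perpetuity value at year 5: £10,600.00 / 0.098 = 108163.26531
PV of perpetuity: 108163.26531 / (1+0.098)^5 = 67774.77571
Total PV = 27243.17931 + 67774.77571 = 95017.95501

£95017.96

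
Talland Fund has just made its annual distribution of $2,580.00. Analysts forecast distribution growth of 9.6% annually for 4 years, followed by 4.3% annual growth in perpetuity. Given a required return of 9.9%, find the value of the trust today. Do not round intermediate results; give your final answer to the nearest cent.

D_1 = 2827.68000
D_2 = 3099.13728
D_3 = 3396.65446
D_4 = 3722.73329
Terminal value at year 4: TV = D_4×(1+g_2)/(r−g_2) = 3882.81082/0.056 = 69335.90747
P_0 = D_1/(1+r)^1 + D_2/(1+r)^2 + D_3/(1+r)^3 + D_4/(1+r)^4 + TV/(1+r)^4
    = 2572.95723 + 2565.93369 + 2558.92932 + 2551.94408 + 47529.95841 = 57779.72274

$57779.72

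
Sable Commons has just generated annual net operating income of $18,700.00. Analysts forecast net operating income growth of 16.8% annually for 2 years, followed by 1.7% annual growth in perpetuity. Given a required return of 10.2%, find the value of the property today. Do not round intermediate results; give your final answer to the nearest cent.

$292169.58

D_1 = 21841.60000
D_2 = 25510.98880
Terminal value at year 2: TV = D_2×(1+g_2)/(r−g_2) = 25944.67561/0.085 = 305231.47776
P_0 = D_1/(1+r)^1 + D_2/(1+r)^2 + TV/(1+r)^2
    = 19819.96370 + 21007.00327 + 251342.61560 = 292169.58258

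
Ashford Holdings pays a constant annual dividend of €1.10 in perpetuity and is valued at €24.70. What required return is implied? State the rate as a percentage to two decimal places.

P = C/r ⇒ r = C/P = €1.10/€24.70 = 0.044534

4.45%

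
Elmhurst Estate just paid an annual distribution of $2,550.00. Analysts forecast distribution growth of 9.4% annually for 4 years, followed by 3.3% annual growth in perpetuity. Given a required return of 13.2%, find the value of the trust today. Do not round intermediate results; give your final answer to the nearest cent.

$32582.98

D_1 = 2789.70000
D_2 = 3051.93180
D_3 = 3338.81339
D_4 = 3652.66185
Terminal value at year 4: TV = D_4×(1+g_2)/(r−g_2) = 3773.19969/0.099 = 38113.12817
P_0 = D_1/(1+r)^1 + D_2/(1+r)^2 + D_3/(1+r)^3 + D_4/(1+r)^4 + TV/(1+r)^4
    = 2464.39929 + 2381.67211 + 2301.72198 + 2224.45570 + 23210.73472 = 32582.98380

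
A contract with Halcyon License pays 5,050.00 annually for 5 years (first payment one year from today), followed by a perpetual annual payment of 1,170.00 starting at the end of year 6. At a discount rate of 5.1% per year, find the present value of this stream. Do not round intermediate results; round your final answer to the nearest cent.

PV of 5-year annuity: 5,050.00 × [1 − (1+0.051)^−5] / 0.051 = 21803.55065
Perpetuity value at year 5: 1,170.00 / 0.051 = 22941.17647
PV of perpetuity: 22941.17647 / (1+0.051)^5 = 17889.66077
Total PV = 21803.55065 + 17889.66077 = 39693.21143

39693.21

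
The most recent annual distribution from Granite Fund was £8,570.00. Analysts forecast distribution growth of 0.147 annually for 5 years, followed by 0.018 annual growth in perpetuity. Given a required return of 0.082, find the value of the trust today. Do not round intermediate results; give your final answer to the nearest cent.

£233705.55

D_1 = 9829.79000
D_2 = 11274.76913
D_3 = 12932.16019
D_4 = 14833.18774
D_5 = 17013.66634
Terminal value at year 5: TV = D_5×(1+g_2)/(r−g_2) = 17319.91233/0.064 = 270623.63019
P_0 = D_1/(1+r)^1 + D_2/(1+r)^2 + D_3/(1+r)^3 + D_4/(1+r)^4 + D_5/(1+r)^5 + TV/(1+r)^5
    = 9084.83364 + 9630.59537 + 10209.14315 + 10822.44657 + 11472.59355 + 182485.94110 = 233705.55337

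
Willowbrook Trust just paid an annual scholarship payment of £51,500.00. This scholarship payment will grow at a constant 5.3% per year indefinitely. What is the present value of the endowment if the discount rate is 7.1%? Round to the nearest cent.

D₁ = D₀ × (1 + g) = £51,500.00 × 1.053 = £54,229.5000
Growing perpetuity: P = D₁ / (r − g) = £54,229.5000 / (0.071 − 0.053) = £3,012,750.00

£3012750.00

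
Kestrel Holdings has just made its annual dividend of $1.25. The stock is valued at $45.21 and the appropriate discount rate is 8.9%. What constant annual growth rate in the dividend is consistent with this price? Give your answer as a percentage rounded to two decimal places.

5.97%

P = D₀(1+g)/(r−g) ⇒ P(r−g) = D₀(1+g) ⇒ g(P+D₀) = P·r − D₀
g = (P·r − D₀)/(P + D₀) = ($45.21×0.089 − $1.25) / ($45.21 + $1.25) = 0.059701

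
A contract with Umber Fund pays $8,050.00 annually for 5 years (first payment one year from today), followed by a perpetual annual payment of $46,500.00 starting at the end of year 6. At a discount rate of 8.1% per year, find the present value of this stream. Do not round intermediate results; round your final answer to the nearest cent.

PV of 5-year annuity: $8,050.00 × [1 − (1+0.081)^−5] / 0.081 = 32056.78132
Perpetuity value at year 5: $46,500.00 / 0.081 = 574074.07407
PV of perpetuity: 574074.07407 / (1+0.081)^5 = 388901.36211
Total PV = 32056.78132 + 388901.36211 = 420958.14343

$420958.14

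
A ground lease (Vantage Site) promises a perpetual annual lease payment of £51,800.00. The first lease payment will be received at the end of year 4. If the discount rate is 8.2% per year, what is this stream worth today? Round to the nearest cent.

Value at end of year 3: C / r = £51,800.00 / 0.082 = £631,707.3171
Discount to today: PV = £631,707.3171 / (1 + 0.082)^3 = £631,707.3171 / 1.266723 = £498,693.98

£498693.98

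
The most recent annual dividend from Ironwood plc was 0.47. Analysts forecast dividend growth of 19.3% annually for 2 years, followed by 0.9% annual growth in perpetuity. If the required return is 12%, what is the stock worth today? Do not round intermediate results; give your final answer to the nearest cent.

D_1 = 0.56071
D_2 = 0.66893
Terminal value at year 2: TV = D_2×(1+g_2)/(r−g_2) = 0.67495/0.111 = 6.08061
P_0 = D_1/(1+r)^1 + D_2/(1+r)^2 + TV/(1+r)^2
    = 0.50063 + 0.53326 + 4.84742 = 5.88132

5.88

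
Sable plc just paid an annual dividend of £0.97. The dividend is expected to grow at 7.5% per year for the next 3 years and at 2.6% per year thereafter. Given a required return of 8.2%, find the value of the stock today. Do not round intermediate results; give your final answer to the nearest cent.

£20.30

D_1 = 1.04275
D_2 = 1.12096
D_3 = 1.20503
Terminal value at year 3: TV = D_3×(1+g_2)/(r−g_2) = 1.23636/0.056 = 22.07783
P_0 = D_1/(1+r)^1 + D_2/(1+r)^2 + D_3/(1+r)^3 + TV/(1+r)^3
    = 0.96372 + 0.95749 + 0.95130 + 17.42909 = 20.30160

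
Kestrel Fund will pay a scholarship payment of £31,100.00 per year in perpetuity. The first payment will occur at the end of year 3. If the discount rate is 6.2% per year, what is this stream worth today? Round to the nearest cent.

Value at end of year 2: C / r = £31,100.00 / 0.062 = £501,612.9032
Discount to today: PV = £501,612.9032 / (1 + 0.062)^2 = £501,612.9032 / 1.127844 = £444,753.80

£444753.80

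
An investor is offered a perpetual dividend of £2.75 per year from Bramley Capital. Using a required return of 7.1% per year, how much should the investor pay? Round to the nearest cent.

£38.73

Level perpetuity: PV = C / r = £2.75 / 0.071 = £38.73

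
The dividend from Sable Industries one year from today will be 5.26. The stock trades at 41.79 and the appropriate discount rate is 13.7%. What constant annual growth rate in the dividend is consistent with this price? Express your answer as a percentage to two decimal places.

P = D₁/(r−g) ⇒ g = r − D₁/P = 0.137 − 5.26/41.79 = 0.011133

1.11%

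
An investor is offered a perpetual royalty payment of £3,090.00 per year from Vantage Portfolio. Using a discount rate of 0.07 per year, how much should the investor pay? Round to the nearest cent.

Level perpetuity: PV = C / r = £3,090.00 / 0.07 = £44,142.86

£44142.86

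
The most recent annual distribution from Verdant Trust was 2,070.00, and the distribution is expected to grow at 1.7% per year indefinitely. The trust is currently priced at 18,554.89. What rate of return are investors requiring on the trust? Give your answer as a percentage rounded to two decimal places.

D₁ = 2,070.00 × 1.017 = 2,105.1900
P = D₁/(r − g) ⇒ r = D₁/P + g = 2,105.1900/18,554.89 + 0.017 = 0.113457 + 0.017 = 0.130457

13.05%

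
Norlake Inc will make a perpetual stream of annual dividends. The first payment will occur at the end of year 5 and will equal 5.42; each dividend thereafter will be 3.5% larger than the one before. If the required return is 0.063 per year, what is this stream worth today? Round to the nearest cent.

Value at end of year 4: C₁ / (r − g) = 5.42 / (0.063 − 0.035) = 193.5714
Discount to today: PV = 193.5714 / (1 + 0.063)^4 = 193.5714 / 1.276830 = 151.60

151.60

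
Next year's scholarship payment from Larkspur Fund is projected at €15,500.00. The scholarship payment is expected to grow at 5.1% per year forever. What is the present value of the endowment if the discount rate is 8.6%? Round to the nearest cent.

Growing perpetuity: P = D₁ / (r − g) = €15,500.0000 / (0.086 − 0.051) = €442,857.14

€442857.14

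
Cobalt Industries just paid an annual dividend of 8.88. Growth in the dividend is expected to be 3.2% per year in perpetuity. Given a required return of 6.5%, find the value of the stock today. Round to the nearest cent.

277.70

D₁ = D₀ × (1 + g) = 8.88 × 1.032 = 9.1642
Growing perpetuity: P = D₁ / (r − g) = 9.1642 / (0.065 − 0.032) = 277.70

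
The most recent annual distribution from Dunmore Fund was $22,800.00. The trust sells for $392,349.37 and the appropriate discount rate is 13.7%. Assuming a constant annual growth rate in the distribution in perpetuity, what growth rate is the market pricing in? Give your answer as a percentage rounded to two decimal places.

P = D₀(1+g)/(r−g) ⇒ P(r−g) = D₀(1+g) ⇒ g(P+D₀) = P·r − D₀
g = (P·r − D₀)/(P + D₀) = ($392,349.37×0.137 − $22,800.00) / ($392,349.37 + $22,800.00) = 0.074556

7.46%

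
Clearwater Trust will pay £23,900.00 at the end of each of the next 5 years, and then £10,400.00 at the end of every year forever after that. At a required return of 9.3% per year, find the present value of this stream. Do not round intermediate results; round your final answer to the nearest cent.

£163932.04

PV of 5-year annuity: £23,900.00 × [1 − (1+0.093)^−5] / 0.093 = 92243.52657
Perpetuity value at year 5: £10,400.00 / 0.093 = 111827.95699
PV of perpetuity: 111827.95699 / (1+0.093)^5 = 71688.51447
Total PV = 92243.52657 + 71688.51447 = 163932.04103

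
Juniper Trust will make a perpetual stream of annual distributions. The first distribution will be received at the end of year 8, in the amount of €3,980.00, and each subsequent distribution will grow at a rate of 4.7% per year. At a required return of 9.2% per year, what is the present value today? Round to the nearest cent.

€47765.25

Value at end of year 7: C₁ / (r − g) = €3,980.00 / (0.092 − 0.047) = €88,444.4444
Discount to today: PV = €88,444.4444 / (1 + 0.092)^7 = €88,444.4444 / 1.851648 = €47,765.25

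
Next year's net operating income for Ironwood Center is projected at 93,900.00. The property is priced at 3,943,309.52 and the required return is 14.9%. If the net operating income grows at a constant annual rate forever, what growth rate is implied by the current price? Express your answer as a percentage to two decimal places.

12.52%

P = D₁/(r−g) ⇒ g = r − D₁/P = 0.149 − 93,900.00/3,943,309.52 = 0.125188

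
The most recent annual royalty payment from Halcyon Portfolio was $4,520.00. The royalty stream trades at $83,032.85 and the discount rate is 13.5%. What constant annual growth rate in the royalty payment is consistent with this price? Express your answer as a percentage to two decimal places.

7.64%

P = D₀(1+g)/(r−g) ⇒ P(r−g) = D₀(1+g) ⇒ g(P+D₀) = P·r − D₀
g = (P·r − D₀)/(P + D₀) = ($83,032.85×0.135 − $4,520.00) / ($83,032.85 + $4,520.00) = 0.076405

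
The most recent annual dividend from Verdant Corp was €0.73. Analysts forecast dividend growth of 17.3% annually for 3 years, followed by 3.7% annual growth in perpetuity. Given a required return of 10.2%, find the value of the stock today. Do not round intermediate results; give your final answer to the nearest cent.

€16.53

D_1 = 0.85629
D_2 = 1.00443
D_3 = 1.17819
Terminal value at year 3: TV = D_3×(1+g_2)/(r−g_2) = 1.22179/0.065 = 18.79673
P_0 = D_1/(1+r)^1 + D_2/(1+r)^2 + D_3/(1+r)^3 + TV/(1+r)^3
    = 0.77703 + 0.82710 + 0.88038 + 14.04551 = 16.53002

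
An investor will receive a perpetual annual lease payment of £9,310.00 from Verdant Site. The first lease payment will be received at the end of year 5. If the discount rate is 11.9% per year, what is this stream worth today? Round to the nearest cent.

£49897.91

Value at end of year 4: C / r = £9,310.00 / 0.119 = £78,235.2941
Discount to today: PV = £78,235.2941 / (1 + 0.119)^4 = £78,235.2941 / 1.567907 = £49,897.91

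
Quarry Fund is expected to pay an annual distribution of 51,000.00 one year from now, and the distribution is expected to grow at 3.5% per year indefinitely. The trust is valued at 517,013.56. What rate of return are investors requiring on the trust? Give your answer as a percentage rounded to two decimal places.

13.36%

P = D₁/(r − g) ⇒ r = D₁/P + g = 51,000.0000/517,013.56 + 0.035 = 0.098643 + 0.035 = 0.133643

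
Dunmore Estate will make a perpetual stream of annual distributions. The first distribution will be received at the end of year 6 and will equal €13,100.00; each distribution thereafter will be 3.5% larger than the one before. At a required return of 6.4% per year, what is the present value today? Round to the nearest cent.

Value at end of year 5: C₁ / (r − g) = €13,100.00 / (0.064 − 0.035) = €451,724.1379
Discount to today: PV = €451,724.1379 / (1 + 0.064)^5 = €451,724.1379 / 1.363666 = €331,257.07

€331257.07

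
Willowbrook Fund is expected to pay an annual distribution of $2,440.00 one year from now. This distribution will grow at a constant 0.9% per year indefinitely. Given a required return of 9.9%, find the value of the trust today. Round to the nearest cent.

Growing perpetuity: P = D₁ / (r − g) = $2,440.0000 / (0.099 − 0.009) = $27,111.11

$27111.11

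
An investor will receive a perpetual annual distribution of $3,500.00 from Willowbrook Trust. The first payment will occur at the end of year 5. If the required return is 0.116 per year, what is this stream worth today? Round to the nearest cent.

Value at end of year 4: C / r = $3,500.00 / 0.116 = $30,172.4138
Discount to today: PV = $30,172.4138 / (1 + 0.116)^4 = $30,172.4138 / 1.551161 = $19,451.51

$19451.51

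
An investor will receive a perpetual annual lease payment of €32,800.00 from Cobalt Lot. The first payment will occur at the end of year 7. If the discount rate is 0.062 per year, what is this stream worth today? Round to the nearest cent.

Value at end of year 6: C / r = €32,800.00 / 0.062 = €529,032.2581
Discount to today: PV = €529,032.2581 / (1 + 0.062)^6 = €529,032.2581 / 1.434654 = €368,752.57

€368752.57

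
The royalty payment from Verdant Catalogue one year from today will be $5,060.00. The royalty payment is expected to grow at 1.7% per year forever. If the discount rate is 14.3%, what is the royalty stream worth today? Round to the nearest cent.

Growing perpetuity: P = D₁ / (r − g) = $5,060.0000 / (0.143 − 0.017) = $40,158.73

$40158.73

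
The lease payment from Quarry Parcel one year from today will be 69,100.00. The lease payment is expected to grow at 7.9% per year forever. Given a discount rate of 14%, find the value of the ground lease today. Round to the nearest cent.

1132786.89

Growing perpetuity: P = D₁ / (r − g) = 69,100.0000 / (0.14 − 0.079) = 1,132,786.89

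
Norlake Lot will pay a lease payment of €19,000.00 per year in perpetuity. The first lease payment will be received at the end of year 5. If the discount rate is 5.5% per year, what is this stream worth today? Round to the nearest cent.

Value at end of year 4: C / r = €19,000.00 / 0.055 = €345,454.5455
Discount to today: PV = €345,454.5455 / (1 + 0.055)^4 = €345,454.5455 / 1.238825 = €278,856.69

€278856.69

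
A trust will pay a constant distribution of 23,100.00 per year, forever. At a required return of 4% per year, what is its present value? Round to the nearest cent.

577500.00

Level perpetuity: PV = C / r = 23,100.00 / 0.04 = 577,500.00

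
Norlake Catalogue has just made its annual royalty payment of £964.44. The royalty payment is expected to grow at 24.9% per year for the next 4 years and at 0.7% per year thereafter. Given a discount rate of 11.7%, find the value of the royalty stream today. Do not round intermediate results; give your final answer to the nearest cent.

£18942.53

D_1 = 1204.58556
D_2 = 1504.52736
D_3 = 1879.15468
D_4 = 2347.06419
Terminal value at year 4: TV = D_4×(1+g_2)/(r−g_2) = 2363.49364/0.11 = 21486.30584
P_0 = D_1/(1+r)^1 + D_2/(1+r)^2 + D_3/(1+r)^3 + D_4/(1+r)^4 + TV/(1+r)^4
    = 1078.41142 + 1205.85127 + 1348.35115 + 1507.69077 + 13802.22366 = 18942.52827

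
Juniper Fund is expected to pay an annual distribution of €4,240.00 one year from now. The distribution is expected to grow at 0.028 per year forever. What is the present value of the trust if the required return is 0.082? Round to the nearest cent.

€78518.52

Growing perpetuity: P = D₁ / (r − g) = €4,240.0000 / (0.082 − 0.028) = €78,518.52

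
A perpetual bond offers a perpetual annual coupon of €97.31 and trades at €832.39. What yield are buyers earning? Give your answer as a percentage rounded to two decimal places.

P = C/r ⇒ r = C/P = €97.31/€832.39 = 0.116904

11.69%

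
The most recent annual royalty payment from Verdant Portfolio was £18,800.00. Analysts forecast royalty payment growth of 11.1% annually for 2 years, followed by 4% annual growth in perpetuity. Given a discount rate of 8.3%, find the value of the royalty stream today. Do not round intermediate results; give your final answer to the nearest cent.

£517583.95

D_1 = 20886.80000
D_2 = 23205.23480
Terminal value at year 2: TV = D_2×(1+g_2)/(r−g_2) = 24133.44419/0.043 = 561242.88819
P_0 = D_1/(1+r)^1 + D_2/(1+r)^2 + TV/(1+r)^2
    = 19286.05725 + 19784.68107 + 478513.21667 = 517583.95499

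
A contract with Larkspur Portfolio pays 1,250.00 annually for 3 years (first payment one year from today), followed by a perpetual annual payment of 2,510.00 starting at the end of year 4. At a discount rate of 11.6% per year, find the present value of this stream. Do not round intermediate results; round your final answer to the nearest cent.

18590.70

PV of 3-year annuity: 1,250.00 × [1 − (1+0.116)^−3] / 0.116 = 3023.04673
Perpetuity value at year 3: 2,510.00 / 0.116 = 21637.93103
PV of perpetuity: 21637.93103 / (1+0.116)^3 = 15567.65321
Total PV = 3023.04673 + 15567.65321 = 18590.69993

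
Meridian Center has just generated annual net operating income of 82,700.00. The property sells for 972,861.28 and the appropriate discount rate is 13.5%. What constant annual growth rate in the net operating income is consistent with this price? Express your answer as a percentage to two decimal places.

P = D₀(1+g)/(r−g) ⇒ P(r−g) = D₀(1+g) ⇒ g(P+D₀) = P·r − D₀
g = (P·r − D₀)/(P + D₀) = (972,861.28×0.135 − 82,700.00) / (972,861.28 + 82,700.00) = 0.046076

4.61%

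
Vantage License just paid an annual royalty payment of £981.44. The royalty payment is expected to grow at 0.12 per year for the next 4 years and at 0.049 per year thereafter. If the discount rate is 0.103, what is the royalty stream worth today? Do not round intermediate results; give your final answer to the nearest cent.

D_1 = 1099.21280
D_2 = 1231.11834
D_3 = 1378.85254
D_4 = 1544.31484
Terminal value at year 4: TV = D_4×(1+g_2)/(r−g_2) = 1619.98627/0.054 = 29999.74570
P_0 = D_1/(1+r)^1 + D_2/(1+r)^2 + D_3/(1+r)^3 + D_4/(1+r)^4 + TV/(1+r)^4
    = 996.56646 + 1011.92605 + 1027.52237 + 1043.35907 + 20268.21598 = 24347.58992

£24347.59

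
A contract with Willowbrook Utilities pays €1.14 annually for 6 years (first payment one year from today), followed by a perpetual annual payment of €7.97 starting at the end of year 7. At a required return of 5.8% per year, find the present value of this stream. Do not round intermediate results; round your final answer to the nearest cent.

PV of 6-year annuity: €1.14 × [1 − (1+0.058)^−6] / 0.058 = 5.64115
Perpetuity value at year 6: €7.97 / 0.058 = 137.41379
PV of perpetuity: 137.41379 / (1+0.058)^6 = 97.97524
Total PV = 5.64115 + 97.97524 = 103.61639

€103.62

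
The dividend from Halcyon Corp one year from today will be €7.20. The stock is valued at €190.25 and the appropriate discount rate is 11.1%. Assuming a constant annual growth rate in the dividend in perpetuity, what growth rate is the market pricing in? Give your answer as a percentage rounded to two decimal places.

7.32%

P = D₁/(r−g) ⇒ g = r − D₁/P = 0.111 − €7.20/€190.25 = 0.073155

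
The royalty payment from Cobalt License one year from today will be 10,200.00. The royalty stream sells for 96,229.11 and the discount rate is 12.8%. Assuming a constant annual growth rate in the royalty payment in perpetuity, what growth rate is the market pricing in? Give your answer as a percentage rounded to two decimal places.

P = D₁/(r−g) ⇒ g = r − D₁/P = 0.128 − 10,200.00/96,229.11 = 0.022003

2.20%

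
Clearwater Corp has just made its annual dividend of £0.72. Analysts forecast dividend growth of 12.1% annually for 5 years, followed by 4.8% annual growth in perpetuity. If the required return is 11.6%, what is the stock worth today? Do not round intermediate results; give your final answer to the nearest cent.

D_1 = 0.80712
D_2 = 0.90478
D_3 = 1.01426
D_4 = 1.13699
D_5 = 1.27456
Terminal value at year 5: TV = D_5×(1+g_2)/(r−g_2) = 1.33574/0.068 = 19.64323
P_0 = D_1/(1+r)^1 + D_2/(1+r)^2 + D_3/(1+r)^3 + D_4/(1+r)^4 + D_5/(1+r)^5 + TV/(1+r)^5
    = 0.72323 + 0.72647 + 0.72972 + 0.73299 + 0.73627 + 11.34728 = 14.99596

£15.00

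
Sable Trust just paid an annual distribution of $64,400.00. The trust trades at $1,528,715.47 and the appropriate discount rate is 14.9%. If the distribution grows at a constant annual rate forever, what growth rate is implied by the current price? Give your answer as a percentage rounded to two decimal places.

10.26%

P = D₀(1+g)/(r−g) ⇒ P(r−g) = D₀(1+g) ⇒ g(P+D₀) = P·r − D₀
g = (P·r − D₀)/(P + D₀) = ($1,528,715.47×0.149 − $64,400.00) / ($1,528,715.47 + $64,400.00) = 0.102553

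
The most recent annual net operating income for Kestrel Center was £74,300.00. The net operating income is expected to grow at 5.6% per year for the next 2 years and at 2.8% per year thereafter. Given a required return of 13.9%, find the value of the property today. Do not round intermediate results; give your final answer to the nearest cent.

D_1 = 78460.80000
D_2 = 82854.60480
Terminal value at year 2: TV = D_2×(1+g_2)/(r−g_2) = 85174.53373/0.111 = 767338.14175
P_0 = D_1/(1+r)^1 + D_2/(1+r)^2 + TV/(1+r)^2
    = 68885.68920 + 63865.92432 + 591479.01079 = 724230.62430

£724230.62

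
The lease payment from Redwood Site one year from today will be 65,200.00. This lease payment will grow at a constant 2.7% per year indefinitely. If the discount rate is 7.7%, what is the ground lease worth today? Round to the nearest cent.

1304000.00

Growing perpetuity: P = D₁ / (r − g) = 65,200.0000 / (0.077 − 0.027) = 1,304,000.00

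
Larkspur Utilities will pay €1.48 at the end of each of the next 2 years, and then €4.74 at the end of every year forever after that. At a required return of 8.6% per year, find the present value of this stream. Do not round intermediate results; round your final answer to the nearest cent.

PV of 2-year annuity: €1.48 × [1 − (1+0.086)^−2] / 0.086 = 2.61768
Perpetuity value at year 2: €4.74 / 0.086 = 55.11628
PV of perpetuity: 55.11628 / (1+0.086)^2 = 46.73263
Total PV = 2.61768 + 46.73263 = 49.35031

€49.35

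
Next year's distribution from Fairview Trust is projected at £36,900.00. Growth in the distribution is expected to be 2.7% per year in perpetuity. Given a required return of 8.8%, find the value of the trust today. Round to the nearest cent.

£604918.03

Growing perpetuity: P = D₁ / (r − g) = £36,900.0000 / (0.088 − 0.027) = £604,918.03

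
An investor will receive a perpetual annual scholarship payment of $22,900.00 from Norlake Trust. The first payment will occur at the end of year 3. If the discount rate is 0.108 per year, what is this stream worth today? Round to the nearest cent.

Value at end of year 2: C / r = $22,900.00 / 0.108 = $212,037.0370
Discount to today: PV = $212,037.0370 / (1 + 0.108)^2 = $212,037.0370 / 1.227664 = $172,715.85

$172715.85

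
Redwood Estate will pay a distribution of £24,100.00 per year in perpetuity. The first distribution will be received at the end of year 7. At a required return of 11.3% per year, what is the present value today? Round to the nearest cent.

£112193.48

Value at end of year 6: C / r = £24,100.00 / 0.113 = £213,274.3363
Discount to today: PV = £213,274.3363 / (1 + 0.113)^6 = £213,274.3363 / 1.900951 = £112,193.48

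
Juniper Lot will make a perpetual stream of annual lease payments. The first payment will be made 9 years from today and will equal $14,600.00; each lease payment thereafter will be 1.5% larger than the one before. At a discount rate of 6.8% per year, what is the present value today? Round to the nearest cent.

$162744.74

Value at end of year 8: C₁ / (r − g) = $14,600.00 / (0.068 − 0.015) = $275,471.6981
Discount to today: PV = $275,471.6981 / (1 + 0.068)^8 = $275,471.6981 / 1.692661 = $162,744.74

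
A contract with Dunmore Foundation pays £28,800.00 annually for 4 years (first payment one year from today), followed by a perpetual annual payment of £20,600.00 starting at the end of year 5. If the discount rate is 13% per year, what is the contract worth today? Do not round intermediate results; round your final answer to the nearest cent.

PV of 4-year annuity: £28,800.00 × [1 − (1+0.13)^−4] / 0.13 = 85664.77418
Perpetuity value at year 4: £20,600.00 / 0.13 = 158461.53846
PV of perpetuity: 158461.53846 / (1+0.13)^4 = 97187.42916
Total PV = 85664.77418 + 97187.42916 = 182852.20333

£182852.20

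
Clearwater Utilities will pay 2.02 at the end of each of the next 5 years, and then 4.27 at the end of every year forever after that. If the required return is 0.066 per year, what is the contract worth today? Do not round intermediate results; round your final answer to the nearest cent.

55.37

PV of 5-year annuity: 2.02 × [1 − (1+0.066)^−5] / 0.066 = 8.37187
Perpetuity value at year 5: 4.27 / 0.066 = 64.69697
PV of perpetuity: 64.69697 / (1+0.066)^5 = 47.00001
Total PV = 8.37187 + 47.00001 = 55.37187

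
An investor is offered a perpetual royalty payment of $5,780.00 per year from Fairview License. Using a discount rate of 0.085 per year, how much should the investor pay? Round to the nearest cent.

$68000.00

Level perpetuity: PV = C / r = $5,780.00 / 0.085 = $68,000.00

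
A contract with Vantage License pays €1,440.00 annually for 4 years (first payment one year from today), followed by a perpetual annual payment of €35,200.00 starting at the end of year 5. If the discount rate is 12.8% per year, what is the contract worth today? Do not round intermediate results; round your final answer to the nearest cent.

€174163.12

PV of 4-year annuity: €1,440.00 × [1 − (1+0.128)^−4] / 0.128 = 4301.09901
Perpetuity value at year 4: €35,200.00 / 0.128 = 275000.00000
PV of perpetuity: 275000.00000 / (1+0.128)^4 = 169862.02424
Total PV = 4301.09901 + 169862.02424 = 174163.12324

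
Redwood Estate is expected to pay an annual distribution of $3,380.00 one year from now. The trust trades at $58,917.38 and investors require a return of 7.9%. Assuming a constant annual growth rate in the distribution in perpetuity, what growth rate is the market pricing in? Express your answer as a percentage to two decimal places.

P = D₁/(r−g) ⇒ g = r − D₁/P = 0.079 − $3,380.00/$58,917.38 = 0.021632

2.16%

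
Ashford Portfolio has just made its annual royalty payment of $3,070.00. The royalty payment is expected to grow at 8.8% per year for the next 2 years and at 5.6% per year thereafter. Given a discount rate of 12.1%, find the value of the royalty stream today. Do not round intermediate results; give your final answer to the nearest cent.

D_1 = 3340.16000
D_2 = 3634.09408
Terminal value at year 2: TV = D_2×(1+g_2)/(r−g_2) = 3837.60335/0.065 = 59040.05152
P_0 = D_1/(1+r)^1 + D_2/(1+r)^2 + TV/(1+r)^2
    = 2979.62533 + 2891.91112 + 46982.43294 = 52853.96940

$52853.97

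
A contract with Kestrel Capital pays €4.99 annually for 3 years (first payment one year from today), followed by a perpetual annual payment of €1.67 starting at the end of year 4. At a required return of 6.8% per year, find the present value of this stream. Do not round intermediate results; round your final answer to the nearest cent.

PV of 3-year annuity: €4.99 × [1 − (1+0.068)^−3] / 0.068 = 13.14334
Perpetuity value at year 3: €1.67 / 0.068 = 24.55882
PV of perpetuity: 24.55882 / (1+0.068)^3 = 20.16015
Total PV = 13.14334 + 20.16015 = 33.30349

€33.30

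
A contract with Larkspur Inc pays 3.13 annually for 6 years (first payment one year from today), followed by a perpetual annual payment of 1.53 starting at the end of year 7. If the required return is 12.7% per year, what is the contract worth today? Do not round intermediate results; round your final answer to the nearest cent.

PV of 6-year annuity: 3.13 × [1 − (1+0.127)^−6] / 0.127 = 12.61757
Perpetuity value at year 6: 1.53 / 0.127 = 12.04724
PV of perpetuity: 12.04724 / (1+0.127)^6 = 5.87955
Total PV = 12.61757 + 5.87955 = 18.49712

18.50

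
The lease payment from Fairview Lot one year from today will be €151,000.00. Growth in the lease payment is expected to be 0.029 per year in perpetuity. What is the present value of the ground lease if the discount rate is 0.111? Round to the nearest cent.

Growing perpetuity: P = D₁ / (r − g) = €151,000.0000 / (0.111 − 0.029) = €1,841,463.41

€1841463.41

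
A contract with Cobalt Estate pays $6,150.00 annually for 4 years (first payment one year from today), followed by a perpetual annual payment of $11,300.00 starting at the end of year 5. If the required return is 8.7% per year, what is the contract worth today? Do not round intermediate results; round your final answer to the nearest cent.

$113090.04

PV of 4-year annuity: $6,150.00 × [1 − (1+0.087)^−4] / 0.087 = 20056.18570
Perpetuity value at year 4: $11,300.00 / 0.087 = 129885.05747
PV of perpetuity: 129885.05747 / (1+0.087)^4 = 93033.85447
Total PV = 20056.18570 + 93033.85447 = 113090.04018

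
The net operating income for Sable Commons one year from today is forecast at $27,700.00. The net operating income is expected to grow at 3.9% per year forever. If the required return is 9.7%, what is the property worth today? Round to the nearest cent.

Growing perpetuity: P = D₁ / (r − g) = $27,700.0000 / (0.097 − 0.039) = $477,586.21

$477586.21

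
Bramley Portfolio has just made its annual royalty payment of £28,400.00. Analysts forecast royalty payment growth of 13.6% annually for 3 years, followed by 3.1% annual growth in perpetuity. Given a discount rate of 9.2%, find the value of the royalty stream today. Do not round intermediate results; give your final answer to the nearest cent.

D_1 = 32262.40000
D_2 = 36650.08640
D_3 = 41634.49815
Terminal value at year 3: TV = D_3×(1+g_2)/(r−g_2) = 42925.16759/0.061 = 703691.27202
P_0 = D_1/(1+r)^1 + D_2/(1+r)^2 + D_3/(1+r)^3 + TV/(1+r)^3
    = 29544.32234 + 30734.75291 + 31973.14955 + 540398.64244 = 632650.86725

£632650.87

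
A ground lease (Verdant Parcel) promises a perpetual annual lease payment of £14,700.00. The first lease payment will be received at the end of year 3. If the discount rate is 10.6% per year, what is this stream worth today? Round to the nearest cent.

£113370.80

Value at end of year 2: C / r = £14,700.00 / 0.106 = £138,679.2453
Discount to today: PV = £138,679.2453 / (1 + 0.106)^2 = £138,679.2453 / 1.223236 = £113,370.80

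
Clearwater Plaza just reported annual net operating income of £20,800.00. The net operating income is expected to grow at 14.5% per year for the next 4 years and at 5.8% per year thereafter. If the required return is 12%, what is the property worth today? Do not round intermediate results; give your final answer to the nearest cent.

D_1 = 23816.00000
D_2 = 27269.32000
D_3 = 31223.37140
D_4 = 35750.76025
Terminal value at year 4: TV = D_4×(1+g_2)/(r−g_2) = 37824.30435/0.062 = 610069.42496
P_0 = D_1/(1+r)^1 + D_2/(1+r)^2 + D_3/(1+r)^3 + D_4/(1+r)^4 + TV/(1+r)^4
    = 21264.28571 + 21738.93495 + 22224.17903 + 22720.25446 + 387710.14865 = 475657.80280

£475657.80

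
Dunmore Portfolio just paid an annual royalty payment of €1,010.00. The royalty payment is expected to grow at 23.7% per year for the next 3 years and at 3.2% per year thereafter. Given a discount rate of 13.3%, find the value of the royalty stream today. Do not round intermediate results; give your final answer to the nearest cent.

€17051.79

D_1 = 1249.37000
D_2 = 1545.47069
D_3 = 1911.74724
Terminal value at year 3: TV = D_3×(1+g_2)/(r−g_2) = 1972.92316/0.101 = 19533.89263
P_0 = D_1/(1+r)^1 + D_2/(1+r)^2 + D_3/(1+r)^3 + TV/(1+r)^3
    = 1102.70962 + 1203.92921 + 1314.43993 + 13430.71293 = 17051.79170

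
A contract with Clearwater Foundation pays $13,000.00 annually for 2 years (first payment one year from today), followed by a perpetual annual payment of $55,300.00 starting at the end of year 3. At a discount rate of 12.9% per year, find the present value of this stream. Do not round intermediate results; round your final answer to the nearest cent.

$358029.57

PV of 2-year annuity: $13,000.00 × [1 − (1+0.129)^−2] / 0.129 = 21713.56484
Perpetuity value at year 2: $55,300.00 / 0.129 = 428682.17054
PV of perpetuity: 428682.17054 / (1+0.129)^2 = 336316.00627
Total PV = 21713.56484 + 336316.00627 = 358029.57110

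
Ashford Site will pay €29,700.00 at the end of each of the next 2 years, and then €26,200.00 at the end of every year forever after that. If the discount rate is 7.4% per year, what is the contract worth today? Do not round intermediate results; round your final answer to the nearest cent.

PV of 2-year annuity: €29,700.00 × [1 − (1+0.074)^−2] / 0.074 = 53401.89133
Perpetuity value at year 2: €26,200.00 / 0.074 = 354054.05405
PV of perpetuity: 354054.05405 / (1+0.074)^2 = 306945.31490
Total PV = 53401.89133 + 306945.31490 = 360347.20623

€360347.21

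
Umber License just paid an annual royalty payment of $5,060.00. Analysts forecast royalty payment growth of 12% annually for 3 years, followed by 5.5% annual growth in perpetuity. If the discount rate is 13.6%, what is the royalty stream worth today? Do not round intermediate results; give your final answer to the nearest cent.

$77915.66

D_1 = 5667.20000
D_2 = 6347.26400
D_3 = 7108.93568
Terminal value at year 3: TV = D_3×(1+g_2)/(r−g_2) = 7499.92714/0.081 = 92591.69312
P_0 = D_1/(1+r)^1 + D_2/(1+r)^2 + D_3/(1+r)^3 + TV/(1+r)^3
    = 4988.73239 + 4918.46856 + 4849.19435 + 63159.25978 = 77915.65509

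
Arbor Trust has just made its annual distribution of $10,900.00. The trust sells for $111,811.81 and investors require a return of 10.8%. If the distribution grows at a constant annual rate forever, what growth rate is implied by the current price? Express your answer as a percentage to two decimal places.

0.96%

P = D₀(1+g)/(r−g) ⇒ P(r−g) = D₀(1+g) ⇒ g(P+D₀) = P·r − D₀
g = (P·r − D₀)/(P + D₀) = ($111,811.81×0.108 − $10,900.00) / ($111,811.81 + $10,900.00) = 0.009581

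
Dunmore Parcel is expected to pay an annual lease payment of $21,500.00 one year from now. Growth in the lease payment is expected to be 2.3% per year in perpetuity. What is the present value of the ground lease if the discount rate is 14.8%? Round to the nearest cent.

Growing perpetuity: P = D₁ / (r − g) = $21,500.0000 / (0.148 − 0.023) = $172,000.00

$172000.00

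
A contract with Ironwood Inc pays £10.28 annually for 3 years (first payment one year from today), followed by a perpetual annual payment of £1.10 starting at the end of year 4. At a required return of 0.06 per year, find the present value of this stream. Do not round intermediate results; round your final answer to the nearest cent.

PV of 3-year annuity: £10.28 × [1 − (1+0.06)^−3] / 0.06 = 27.47856
Perpetuity value at year 3: £1.10 / 0.06 = 18.33333
PV of perpetuity: 18.33333 / (1+0.06)^3 = 15.39302
Total PV = 27.47856 + 15.39302 = 42.87158

£42.87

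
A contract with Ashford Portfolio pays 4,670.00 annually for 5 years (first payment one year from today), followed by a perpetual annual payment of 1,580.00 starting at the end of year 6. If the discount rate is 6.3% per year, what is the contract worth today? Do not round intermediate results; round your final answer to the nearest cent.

PV of 5-year annuity: 4,670.00 × [1 − (1+0.063)^−5] / 0.063 = 19512.22677
Perpetuity value at year 5: 1,580.00 / 0.063 = 25079.36508
PV of perpetuity: 25079.36508 / (1+0.063)^5 = 18477.79799
Total PV = 19512.22677 + 18477.79799 = 37990.02476

37990.02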